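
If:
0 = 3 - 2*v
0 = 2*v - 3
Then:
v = 3/2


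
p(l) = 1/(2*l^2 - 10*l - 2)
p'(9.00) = -0.00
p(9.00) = 0.01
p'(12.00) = 0.00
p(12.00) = 0.01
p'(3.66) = -0.03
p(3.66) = -0.08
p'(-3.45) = 0.01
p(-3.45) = 0.02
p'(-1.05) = 0.12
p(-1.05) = 0.09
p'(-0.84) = 0.22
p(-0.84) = 0.13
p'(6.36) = -0.07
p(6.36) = 0.07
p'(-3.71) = 0.01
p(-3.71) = 0.02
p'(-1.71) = 0.04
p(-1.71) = 0.05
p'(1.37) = 0.03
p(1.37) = -0.08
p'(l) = (10 - 4*l)/(2*l^2 - 10*l - 2)^2 = (5/2 - l)/(-l^2 + 5*l + 1)^2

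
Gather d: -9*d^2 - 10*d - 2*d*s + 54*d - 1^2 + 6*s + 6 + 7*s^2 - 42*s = -9*d^2 + d*(44 - 2*s) + 7*s^2 - 36*s + 5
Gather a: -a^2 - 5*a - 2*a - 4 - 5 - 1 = -a^2 - 7*a - 10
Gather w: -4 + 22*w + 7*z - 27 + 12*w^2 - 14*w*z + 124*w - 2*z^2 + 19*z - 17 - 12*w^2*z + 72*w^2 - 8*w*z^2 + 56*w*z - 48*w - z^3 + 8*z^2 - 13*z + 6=w^2*(84 - 12*z) + w*(-8*z^2 + 42*z + 98) - z^3 + 6*z^2 + 13*z - 42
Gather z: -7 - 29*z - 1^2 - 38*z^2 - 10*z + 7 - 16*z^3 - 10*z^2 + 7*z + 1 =-16*z^3 - 48*z^2 - 32*z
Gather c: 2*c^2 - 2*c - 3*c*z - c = 2*c^2 + c*(-3*z - 3)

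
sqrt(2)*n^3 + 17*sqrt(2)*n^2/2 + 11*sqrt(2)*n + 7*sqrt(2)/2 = (n + 1)*(n + 7)*(sqrt(2)*n + sqrt(2)/2)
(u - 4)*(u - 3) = u^2 - 7*u + 12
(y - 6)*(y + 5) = y^2 - y - 30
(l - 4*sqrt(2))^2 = l^2 - 8*sqrt(2)*l + 32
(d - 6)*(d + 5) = d^2 - d - 30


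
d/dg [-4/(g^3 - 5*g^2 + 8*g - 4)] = 4*(3*g^2 - 10*g + 8)/(g^3 - 5*g^2 + 8*g - 4)^2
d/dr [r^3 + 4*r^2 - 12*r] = 3*r^2 + 8*r - 12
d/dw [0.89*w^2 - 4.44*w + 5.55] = 1.78*w - 4.44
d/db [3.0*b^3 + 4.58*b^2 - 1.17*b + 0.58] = 9.0*b^2 + 9.16*b - 1.17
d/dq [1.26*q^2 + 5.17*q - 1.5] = 2.52*q + 5.17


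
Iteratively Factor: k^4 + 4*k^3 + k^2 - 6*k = (k + 3)*(k^3 + k^2 - 2*k) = (k - 1)*(k + 3)*(k^2 + 2*k) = k*(k - 1)*(k + 3)*(k + 2)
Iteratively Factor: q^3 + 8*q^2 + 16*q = (q + 4)*(q^2 + 4*q) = (q + 4)^2*(q)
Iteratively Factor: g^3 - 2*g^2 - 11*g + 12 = (g - 4)*(g^2 + 2*g - 3) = (g - 4)*(g + 3)*(g - 1)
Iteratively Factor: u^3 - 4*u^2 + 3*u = (u)*(u^2 - 4*u + 3) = u*(u - 3)*(u - 1)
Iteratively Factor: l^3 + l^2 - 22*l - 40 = (l + 2)*(l^2 - l - 20) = (l + 2)*(l + 4)*(l - 5)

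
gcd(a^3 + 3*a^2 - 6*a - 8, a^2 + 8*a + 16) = a + 4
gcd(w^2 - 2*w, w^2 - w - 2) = w - 2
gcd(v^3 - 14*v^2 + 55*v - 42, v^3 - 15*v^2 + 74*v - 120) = v - 6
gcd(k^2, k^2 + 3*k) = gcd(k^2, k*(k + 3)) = k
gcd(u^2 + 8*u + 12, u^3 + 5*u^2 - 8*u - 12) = u + 6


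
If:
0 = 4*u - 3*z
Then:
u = 3*z/4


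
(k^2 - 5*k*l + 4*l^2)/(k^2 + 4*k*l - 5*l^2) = (k - 4*l)/(k + 5*l)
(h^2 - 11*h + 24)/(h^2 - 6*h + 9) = (h - 8)/(h - 3)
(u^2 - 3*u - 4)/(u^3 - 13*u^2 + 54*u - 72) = (u + 1)/(u^2 - 9*u + 18)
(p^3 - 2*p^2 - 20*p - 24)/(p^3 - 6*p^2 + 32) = (p^2 - 4*p - 12)/(p^2 - 8*p + 16)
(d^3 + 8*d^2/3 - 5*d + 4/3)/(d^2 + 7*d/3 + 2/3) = (3*d^3 + 8*d^2 - 15*d + 4)/(3*d^2 + 7*d + 2)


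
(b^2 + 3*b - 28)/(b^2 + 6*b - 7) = (b - 4)/(b - 1)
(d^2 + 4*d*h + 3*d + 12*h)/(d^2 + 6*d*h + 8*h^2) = (d + 3)/(d + 2*h)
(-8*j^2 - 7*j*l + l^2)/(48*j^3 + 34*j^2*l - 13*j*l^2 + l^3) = -1/(6*j - l)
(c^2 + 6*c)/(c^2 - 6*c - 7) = c*(c + 6)/(c^2 - 6*c - 7)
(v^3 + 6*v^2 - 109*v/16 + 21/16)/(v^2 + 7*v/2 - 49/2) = (16*v^2 - 16*v + 3)/(8*(2*v - 7))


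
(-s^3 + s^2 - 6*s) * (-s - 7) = s^4 + 6*s^3 - s^2 + 42*s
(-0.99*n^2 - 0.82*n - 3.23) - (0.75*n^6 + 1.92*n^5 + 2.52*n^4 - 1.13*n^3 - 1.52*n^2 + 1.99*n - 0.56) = -0.75*n^6 - 1.92*n^5 - 2.52*n^4 + 1.13*n^3 + 0.53*n^2 - 2.81*n - 2.67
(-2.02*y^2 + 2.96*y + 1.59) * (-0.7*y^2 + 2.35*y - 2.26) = 1.414*y^4 - 6.819*y^3 + 10.4082*y^2 - 2.9531*y - 3.5934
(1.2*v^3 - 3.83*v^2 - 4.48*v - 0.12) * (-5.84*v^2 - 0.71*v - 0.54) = -7.008*v^5 + 21.5152*v^4 + 28.2345*v^3 + 5.9498*v^2 + 2.5044*v + 0.0648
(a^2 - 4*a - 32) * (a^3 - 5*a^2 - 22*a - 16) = a^5 - 9*a^4 - 34*a^3 + 232*a^2 + 768*a + 512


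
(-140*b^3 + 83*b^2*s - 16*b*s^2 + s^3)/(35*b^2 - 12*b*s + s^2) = -4*b + s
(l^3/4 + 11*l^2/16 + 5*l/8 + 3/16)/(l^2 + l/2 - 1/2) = (4*l^2 + 7*l + 3)/(8*(2*l - 1))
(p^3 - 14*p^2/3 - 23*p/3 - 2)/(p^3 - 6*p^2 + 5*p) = (3*p^3 - 14*p^2 - 23*p - 6)/(3*p*(p^2 - 6*p + 5))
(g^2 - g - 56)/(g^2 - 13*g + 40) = (g + 7)/(g - 5)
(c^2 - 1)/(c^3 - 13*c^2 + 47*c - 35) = (c + 1)/(c^2 - 12*c + 35)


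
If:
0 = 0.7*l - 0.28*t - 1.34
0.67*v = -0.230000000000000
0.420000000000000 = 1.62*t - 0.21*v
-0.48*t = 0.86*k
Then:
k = -0.12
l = 2.00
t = 0.21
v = -0.34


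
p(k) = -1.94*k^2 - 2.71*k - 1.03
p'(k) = -3.88*k - 2.71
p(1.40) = -8.63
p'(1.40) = -8.14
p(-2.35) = -5.38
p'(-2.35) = 6.41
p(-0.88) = -0.15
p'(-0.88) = 0.70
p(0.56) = -3.16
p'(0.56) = -4.88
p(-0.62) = -0.10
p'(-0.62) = -0.30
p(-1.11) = -0.41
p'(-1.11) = 1.60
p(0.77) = -4.27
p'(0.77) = -5.70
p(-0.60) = -0.10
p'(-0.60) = -0.38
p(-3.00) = -10.36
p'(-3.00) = 8.93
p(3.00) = -26.62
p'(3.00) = -14.35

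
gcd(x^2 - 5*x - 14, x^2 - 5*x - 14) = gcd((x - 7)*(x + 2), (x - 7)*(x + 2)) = x^2 - 5*x - 14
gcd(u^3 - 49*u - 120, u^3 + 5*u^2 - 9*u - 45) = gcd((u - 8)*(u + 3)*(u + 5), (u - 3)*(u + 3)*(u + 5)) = u^2 + 8*u + 15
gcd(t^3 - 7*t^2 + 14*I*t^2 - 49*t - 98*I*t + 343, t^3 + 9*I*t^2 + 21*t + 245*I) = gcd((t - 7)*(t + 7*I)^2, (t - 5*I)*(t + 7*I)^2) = t^2 + 14*I*t - 49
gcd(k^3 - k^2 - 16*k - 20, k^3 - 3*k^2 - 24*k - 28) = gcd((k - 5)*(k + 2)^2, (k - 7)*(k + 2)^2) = k^2 + 4*k + 4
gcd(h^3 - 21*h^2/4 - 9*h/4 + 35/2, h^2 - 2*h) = h - 2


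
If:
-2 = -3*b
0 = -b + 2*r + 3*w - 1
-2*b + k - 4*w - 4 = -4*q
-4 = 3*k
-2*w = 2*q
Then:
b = 2/3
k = -4/3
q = 5/6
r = 25/12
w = -5/6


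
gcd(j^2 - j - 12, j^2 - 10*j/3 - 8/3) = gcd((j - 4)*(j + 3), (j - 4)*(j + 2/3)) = j - 4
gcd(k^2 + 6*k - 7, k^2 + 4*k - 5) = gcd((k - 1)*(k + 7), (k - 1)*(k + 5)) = k - 1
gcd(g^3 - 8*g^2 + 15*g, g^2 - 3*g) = g^2 - 3*g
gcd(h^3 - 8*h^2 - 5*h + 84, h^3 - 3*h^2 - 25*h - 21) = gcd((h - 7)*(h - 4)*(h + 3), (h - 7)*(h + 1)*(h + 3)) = h^2 - 4*h - 21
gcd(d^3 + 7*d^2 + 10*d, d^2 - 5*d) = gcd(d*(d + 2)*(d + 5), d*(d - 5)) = d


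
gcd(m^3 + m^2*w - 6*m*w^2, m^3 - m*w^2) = m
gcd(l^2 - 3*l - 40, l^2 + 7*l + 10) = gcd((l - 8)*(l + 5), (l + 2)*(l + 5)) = l + 5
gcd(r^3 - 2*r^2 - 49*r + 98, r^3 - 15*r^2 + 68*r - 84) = r^2 - 9*r + 14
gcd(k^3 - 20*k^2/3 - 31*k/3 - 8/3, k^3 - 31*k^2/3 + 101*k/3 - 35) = 1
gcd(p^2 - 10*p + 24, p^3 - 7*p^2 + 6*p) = p - 6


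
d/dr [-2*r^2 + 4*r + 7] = 4 - 4*r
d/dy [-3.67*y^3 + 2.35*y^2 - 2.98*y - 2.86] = -11.01*y^2 + 4.7*y - 2.98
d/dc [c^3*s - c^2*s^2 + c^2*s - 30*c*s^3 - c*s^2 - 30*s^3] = s*(3*c^2 - 2*c*s + 2*c - 30*s^2 - s)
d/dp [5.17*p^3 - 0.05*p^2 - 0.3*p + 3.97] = 15.51*p^2 - 0.1*p - 0.3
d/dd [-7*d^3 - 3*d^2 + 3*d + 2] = -21*d^2 - 6*d + 3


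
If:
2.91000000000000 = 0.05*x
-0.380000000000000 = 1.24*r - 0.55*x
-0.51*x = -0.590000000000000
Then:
No Solution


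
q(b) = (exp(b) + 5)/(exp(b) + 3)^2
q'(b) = exp(b)/(exp(b) + 3)^2 - 2*(exp(b) + 5)*exp(b)/(exp(b) + 3)^3 = (-exp(b) - 7)*exp(b)/(exp(b) + 3)^3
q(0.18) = 0.35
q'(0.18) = -0.13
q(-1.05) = 0.48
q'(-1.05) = -0.07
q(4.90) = 0.01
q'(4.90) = -0.01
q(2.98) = 0.05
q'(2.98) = -0.04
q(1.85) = 0.13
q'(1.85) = -0.10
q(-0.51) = 0.43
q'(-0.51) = -0.10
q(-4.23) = 0.55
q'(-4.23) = -0.00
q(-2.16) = 0.53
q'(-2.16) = -0.03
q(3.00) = 0.05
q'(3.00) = -0.04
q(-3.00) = 0.54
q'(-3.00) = -0.01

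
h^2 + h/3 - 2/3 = (h - 2/3)*(h + 1)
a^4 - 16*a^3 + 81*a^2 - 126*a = a*(a - 7)*(a - 6)*(a - 3)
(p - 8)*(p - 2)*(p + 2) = p^3 - 8*p^2 - 4*p + 32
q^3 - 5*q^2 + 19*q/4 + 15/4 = (q - 3)*(q - 5/2)*(q + 1/2)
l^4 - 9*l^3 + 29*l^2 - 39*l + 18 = (l - 3)^2*(l - 2)*(l - 1)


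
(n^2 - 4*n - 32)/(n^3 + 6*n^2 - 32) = (n - 8)/(n^2 + 2*n - 8)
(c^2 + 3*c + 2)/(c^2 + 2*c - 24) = (c^2 + 3*c + 2)/(c^2 + 2*c - 24)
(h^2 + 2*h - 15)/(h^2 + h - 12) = (h + 5)/(h + 4)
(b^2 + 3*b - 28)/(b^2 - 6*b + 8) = (b + 7)/(b - 2)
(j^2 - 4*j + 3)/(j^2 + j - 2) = (j - 3)/(j + 2)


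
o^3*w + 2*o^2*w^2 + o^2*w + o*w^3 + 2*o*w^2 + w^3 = (o + w)^2*(o*w + w)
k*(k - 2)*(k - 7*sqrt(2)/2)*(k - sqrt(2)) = k^4 - 9*sqrt(2)*k^3/2 - 2*k^3 + 7*k^2 + 9*sqrt(2)*k^2 - 14*k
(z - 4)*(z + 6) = z^2 + 2*z - 24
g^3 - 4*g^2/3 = g^2*(g - 4/3)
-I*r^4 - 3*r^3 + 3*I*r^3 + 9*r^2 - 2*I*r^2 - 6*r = r*(r - 2)*(r - 3*I)*(-I*r + I)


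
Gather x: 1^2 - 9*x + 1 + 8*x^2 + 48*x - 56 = 8*x^2 + 39*x - 54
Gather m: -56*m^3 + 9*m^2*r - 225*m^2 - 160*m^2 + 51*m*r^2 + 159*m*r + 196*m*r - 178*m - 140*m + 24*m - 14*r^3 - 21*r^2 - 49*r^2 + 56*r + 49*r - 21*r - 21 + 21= -56*m^3 + m^2*(9*r - 385) + m*(51*r^2 + 355*r - 294) - 14*r^3 - 70*r^2 + 84*r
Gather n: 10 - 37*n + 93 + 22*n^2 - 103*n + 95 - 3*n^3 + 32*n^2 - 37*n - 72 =-3*n^3 + 54*n^2 - 177*n + 126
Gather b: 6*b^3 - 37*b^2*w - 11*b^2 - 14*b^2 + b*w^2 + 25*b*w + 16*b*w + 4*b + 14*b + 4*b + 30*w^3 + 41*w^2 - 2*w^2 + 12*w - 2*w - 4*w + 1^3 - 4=6*b^3 + b^2*(-37*w - 25) + b*(w^2 + 41*w + 22) + 30*w^3 + 39*w^2 + 6*w - 3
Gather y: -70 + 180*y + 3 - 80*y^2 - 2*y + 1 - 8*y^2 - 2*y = -88*y^2 + 176*y - 66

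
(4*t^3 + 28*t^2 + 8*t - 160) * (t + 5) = 4*t^4 + 48*t^3 + 148*t^2 - 120*t - 800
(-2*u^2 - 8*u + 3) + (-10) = -2*u^2 - 8*u - 7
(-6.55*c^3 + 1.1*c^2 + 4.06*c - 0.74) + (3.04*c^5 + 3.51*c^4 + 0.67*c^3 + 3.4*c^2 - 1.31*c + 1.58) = 3.04*c^5 + 3.51*c^4 - 5.88*c^3 + 4.5*c^2 + 2.75*c + 0.84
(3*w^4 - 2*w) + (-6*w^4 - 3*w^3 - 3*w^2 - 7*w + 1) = -3*w^4 - 3*w^3 - 3*w^2 - 9*w + 1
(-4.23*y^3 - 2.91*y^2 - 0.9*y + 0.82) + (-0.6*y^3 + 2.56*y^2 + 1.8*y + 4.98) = -4.83*y^3 - 0.35*y^2 + 0.9*y + 5.8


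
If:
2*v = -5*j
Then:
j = -2*v/5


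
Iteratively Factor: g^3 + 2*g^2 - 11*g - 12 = (g - 3)*(g^2 + 5*g + 4) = (g - 3)*(g + 1)*(g + 4)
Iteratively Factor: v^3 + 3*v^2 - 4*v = (v - 1)*(v^2 + 4*v) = v*(v - 1)*(v + 4)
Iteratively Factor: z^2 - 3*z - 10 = (z - 5)*(z + 2)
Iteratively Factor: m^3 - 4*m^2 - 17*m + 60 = (m - 3)*(m^2 - m - 20) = (m - 5)*(m - 3)*(m + 4)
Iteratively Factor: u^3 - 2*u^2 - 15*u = (u + 3)*(u^2 - 5*u) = (u - 5)*(u + 3)*(u)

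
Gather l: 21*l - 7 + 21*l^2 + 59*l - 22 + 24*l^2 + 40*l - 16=45*l^2 + 120*l - 45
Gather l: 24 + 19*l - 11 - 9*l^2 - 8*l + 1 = -9*l^2 + 11*l + 14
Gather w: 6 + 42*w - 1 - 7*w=35*w + 5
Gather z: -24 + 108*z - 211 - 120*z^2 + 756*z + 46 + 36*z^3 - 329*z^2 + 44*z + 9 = 36*z^3 - 449*z^2 + 908*z - 180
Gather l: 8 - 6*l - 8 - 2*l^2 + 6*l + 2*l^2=0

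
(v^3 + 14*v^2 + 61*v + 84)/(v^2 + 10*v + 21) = v + 4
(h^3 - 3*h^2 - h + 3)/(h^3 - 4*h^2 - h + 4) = (h - 3)/(h - 4)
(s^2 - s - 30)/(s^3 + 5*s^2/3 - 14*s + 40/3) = 3*(s - 6)/(3*s^2 - 10*s + 8)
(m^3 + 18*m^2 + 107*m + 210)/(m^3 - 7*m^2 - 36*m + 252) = (m^2 + 12*m + 35)/(m^2 - 13*m + 42)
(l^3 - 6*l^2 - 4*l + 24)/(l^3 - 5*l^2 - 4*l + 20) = (l - 6)/(l - 5)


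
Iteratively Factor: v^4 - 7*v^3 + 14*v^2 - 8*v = (v - 1)*(v^3 - 6*v^2 + 8*v) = (v - 2)*(v - 1)*(v^2 - 4*v) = (v - 4)*(v - 2)*(v - 1)*(v)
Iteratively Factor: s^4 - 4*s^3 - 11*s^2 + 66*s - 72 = (s - 3)*(s^3 - s^2 - 14*s + 24) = (s - 3)*(s + 4)*(s^2 - 5*s + 6) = (s - 3)*(s - 2)*(s + 4)*(s - 3)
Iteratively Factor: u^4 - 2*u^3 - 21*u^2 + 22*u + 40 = (u + 4)*(u^3 - 6*u^2 + 3*u + 10) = (u - 2)*(u + 4)*(u^2 - 4*u - 5) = (u - 5)*(u - 2)*(u + 4)*(u + 1)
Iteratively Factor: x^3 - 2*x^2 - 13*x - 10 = (x - 5)*(x^2 + 3*x + 2) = (x - 5)*(x + 2)*(x + 1)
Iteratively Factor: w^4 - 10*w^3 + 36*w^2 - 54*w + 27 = (w - 3)*(w^3 - 7*w^2 + 15*w - 9) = (w - 3)^2*(w^2 - 4*w + 3) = (w - 3)^3*(w - 1)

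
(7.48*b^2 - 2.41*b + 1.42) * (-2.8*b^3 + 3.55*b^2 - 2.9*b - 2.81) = -20.944*b^5 + 33.302*b^4 - 34.2235*b^3 - 8.9888*b^2 + 2.6541*b - 3.9902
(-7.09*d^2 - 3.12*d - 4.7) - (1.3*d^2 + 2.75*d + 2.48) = -8.39*d^2 - 5.87*d - 7.18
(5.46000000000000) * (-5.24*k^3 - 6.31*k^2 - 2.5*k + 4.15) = -28.6104*k^3 - 34.4526*k^2 - 13.65*k + 22.659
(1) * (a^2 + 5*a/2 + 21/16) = a^2 + 5*a/2 + 21/16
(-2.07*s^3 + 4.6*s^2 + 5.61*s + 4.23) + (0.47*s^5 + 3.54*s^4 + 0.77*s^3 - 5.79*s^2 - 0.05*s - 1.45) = 0.47*s^5 + 3.54*s^4 - 1.3*s^3 - 1.19*s^2 + 5.56*s + 2.78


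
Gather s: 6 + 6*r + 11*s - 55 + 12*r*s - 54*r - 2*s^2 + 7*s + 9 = -48*r - 2*s^2 + s*(12*r + 18) - 40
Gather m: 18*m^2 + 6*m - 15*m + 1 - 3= 18*m^2 - 9*m - 2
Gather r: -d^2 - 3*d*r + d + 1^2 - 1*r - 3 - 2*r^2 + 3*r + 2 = -d^2 + d - 2*r^2 + r*(2 - 3*d)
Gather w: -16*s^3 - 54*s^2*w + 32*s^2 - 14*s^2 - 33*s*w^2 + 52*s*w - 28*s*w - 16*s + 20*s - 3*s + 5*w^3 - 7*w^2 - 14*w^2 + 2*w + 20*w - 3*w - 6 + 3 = -16*s^3 + 18*s^2 + s + 5*w^3 + w^2*(-33*s - 21) + w*(-54*s^2 + 24*s + 19) - 3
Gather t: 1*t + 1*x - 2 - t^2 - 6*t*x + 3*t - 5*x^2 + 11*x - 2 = -t^2 + t*(4 - 6*x) - 5*x^2 + 12*x - 4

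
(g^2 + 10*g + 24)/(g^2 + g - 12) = (g + 6)/(g - 3)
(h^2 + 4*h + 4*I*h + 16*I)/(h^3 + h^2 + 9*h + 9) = (h^2 + 4*h*(1 + I) + 16*I)/(h^3 + h^2 + 9*h + 9)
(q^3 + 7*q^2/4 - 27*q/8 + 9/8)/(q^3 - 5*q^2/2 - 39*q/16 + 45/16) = 2*(2*q^2 + 5*q - 3)/(4*q^2 - 7*q - 15)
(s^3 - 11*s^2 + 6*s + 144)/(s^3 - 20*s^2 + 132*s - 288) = (s + 3)/(s - 6)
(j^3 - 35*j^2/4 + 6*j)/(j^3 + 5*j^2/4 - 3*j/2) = (j - 8)/(j + 2)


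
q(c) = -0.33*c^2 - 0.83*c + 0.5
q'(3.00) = -2.81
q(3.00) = -4.96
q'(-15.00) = 9.07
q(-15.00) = -61.30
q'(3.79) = -3.33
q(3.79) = -7.39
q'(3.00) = -2.81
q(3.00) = -4.96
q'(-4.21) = 1.95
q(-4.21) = -1.85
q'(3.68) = -3.26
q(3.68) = -7.02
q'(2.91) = -2.75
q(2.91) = -4.71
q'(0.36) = -1.07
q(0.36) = 0.16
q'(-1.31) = 0.03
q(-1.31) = 1.02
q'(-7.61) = 4.19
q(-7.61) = -12.29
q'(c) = -0.66*c - 0.83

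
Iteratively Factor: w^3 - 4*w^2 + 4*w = (w)*(w^2 - 4*w + 4) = w*(w - 2)*(w - 2)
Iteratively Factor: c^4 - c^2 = (c - 1)*(c^3 + c^2) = c*(c - 1)*(c^2 + c) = c*(c - 1)*(c + 1)*(c)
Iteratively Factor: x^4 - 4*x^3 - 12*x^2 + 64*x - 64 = (x - 4)*(x^3 - 12*x + 16) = (x - 4)*(x + 4)*(x^2 - 4*x + 4) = (x - 4)*(x - 2)*(x + 4)*(x - 2)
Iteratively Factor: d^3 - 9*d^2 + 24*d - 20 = (d - 2)*(d^2 - 7*d + 10) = (d - 5)*(d - 2)*(d - 2)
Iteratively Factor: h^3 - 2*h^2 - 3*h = (h - 3)*(h^2 + h) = h*(h - 3)*(h + 1)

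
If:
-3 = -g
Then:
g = 3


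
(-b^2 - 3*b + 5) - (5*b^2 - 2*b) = -6*b^2 - b + 5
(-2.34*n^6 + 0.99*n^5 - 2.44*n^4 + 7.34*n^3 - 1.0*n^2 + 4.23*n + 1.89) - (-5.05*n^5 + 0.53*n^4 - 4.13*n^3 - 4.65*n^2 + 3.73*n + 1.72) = -2.34*n^6 + 6.04*n^5 - 2.97*n^4 + 11.47*n^3 + 3.65*n^2 + 0.5*n + 0.17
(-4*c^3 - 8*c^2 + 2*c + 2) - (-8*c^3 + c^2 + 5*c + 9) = 4*c^3 - 9*c^2 - 3*c - 7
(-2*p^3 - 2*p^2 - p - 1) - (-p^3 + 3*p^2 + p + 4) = -p^3 - 5*p^2 - 2*p - 5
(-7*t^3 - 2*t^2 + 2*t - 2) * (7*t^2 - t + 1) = -49*t^5 - 7*t^4 + 9*t^3 - 18*t^2 + 4*t - 2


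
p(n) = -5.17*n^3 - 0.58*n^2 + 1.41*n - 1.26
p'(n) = -15.51*n^2 - 1.16*n + 1.41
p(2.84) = -120.36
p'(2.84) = -126.98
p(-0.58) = -1.26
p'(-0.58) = -3.13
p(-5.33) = 757.59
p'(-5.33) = -433.03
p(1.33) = -12.57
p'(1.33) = -27.57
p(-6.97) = 1711.34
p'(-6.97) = -743.99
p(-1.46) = 11.53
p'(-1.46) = -29.96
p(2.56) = -88.19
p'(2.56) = -103.21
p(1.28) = -11.25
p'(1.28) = -25.49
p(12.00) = -9001.62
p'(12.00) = -2245.95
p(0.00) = -1.26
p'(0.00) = 1.41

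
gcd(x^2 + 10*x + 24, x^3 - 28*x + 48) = x + 6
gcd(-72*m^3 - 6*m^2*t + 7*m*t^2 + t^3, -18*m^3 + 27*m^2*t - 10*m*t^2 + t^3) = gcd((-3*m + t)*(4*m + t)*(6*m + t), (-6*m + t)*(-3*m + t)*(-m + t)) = -3*m + t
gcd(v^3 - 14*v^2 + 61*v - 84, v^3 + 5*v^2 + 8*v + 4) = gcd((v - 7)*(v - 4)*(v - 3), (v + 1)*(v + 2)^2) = 1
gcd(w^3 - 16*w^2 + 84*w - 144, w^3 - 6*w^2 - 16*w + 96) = w^2 - 10*w + 24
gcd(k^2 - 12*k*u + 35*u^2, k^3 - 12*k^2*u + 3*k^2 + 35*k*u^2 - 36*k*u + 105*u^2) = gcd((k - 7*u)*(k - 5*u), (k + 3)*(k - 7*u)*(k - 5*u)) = k^2 - 12*k*u + 35*u^2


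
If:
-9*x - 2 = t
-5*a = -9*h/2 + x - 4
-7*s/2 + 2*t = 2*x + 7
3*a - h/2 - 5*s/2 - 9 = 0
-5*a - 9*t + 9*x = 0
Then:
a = 20034/18325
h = 5404/18325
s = -8602/3665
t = -13682/18325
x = -2552/18325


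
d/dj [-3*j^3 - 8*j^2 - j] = -9*j^2 - 16*j - 1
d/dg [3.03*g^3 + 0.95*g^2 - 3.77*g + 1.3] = 9.09*g^2 + 1.9*g - 3.77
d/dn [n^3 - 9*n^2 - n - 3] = 3*n^2 - 18*n - 1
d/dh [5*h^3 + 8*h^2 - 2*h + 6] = 15*h^2 + 16*h - 2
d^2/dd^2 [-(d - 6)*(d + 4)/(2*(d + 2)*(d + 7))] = (11*d^3 + 114*d^2 + 564*d + 1160)/(d^6 + 27*d^5 + 285*d^4 + 1485*d^3 + 3990*d^2 + 5292*d + 2744)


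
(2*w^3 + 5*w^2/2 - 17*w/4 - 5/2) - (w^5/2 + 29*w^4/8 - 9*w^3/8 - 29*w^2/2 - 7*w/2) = -w^5/2 - 29*w^4/8 + 25*w^3/8 + 17*w^2 - 3*w/4 - 5/2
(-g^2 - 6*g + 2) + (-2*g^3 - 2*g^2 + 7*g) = -2*g^3 - 3*g^2 + g + 2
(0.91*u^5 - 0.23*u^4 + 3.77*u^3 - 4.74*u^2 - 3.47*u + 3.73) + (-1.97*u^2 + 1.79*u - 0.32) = 0.91*u^5 - 0.23*u^4 + 3.77*u^3 - 6.71*u^2 - 1.68*u + 3.41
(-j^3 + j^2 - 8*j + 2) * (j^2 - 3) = -j^5 + j^4 - 5*j^3 - j^2 + 24*j - 6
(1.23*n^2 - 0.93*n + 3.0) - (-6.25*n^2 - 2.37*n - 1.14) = 7.48*n^2 + 1.44*n + 4.14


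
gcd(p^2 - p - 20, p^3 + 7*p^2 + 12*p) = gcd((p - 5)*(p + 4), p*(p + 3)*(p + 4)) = p + 4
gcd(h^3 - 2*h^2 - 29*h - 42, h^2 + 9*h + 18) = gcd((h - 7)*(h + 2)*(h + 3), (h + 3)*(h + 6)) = h + 3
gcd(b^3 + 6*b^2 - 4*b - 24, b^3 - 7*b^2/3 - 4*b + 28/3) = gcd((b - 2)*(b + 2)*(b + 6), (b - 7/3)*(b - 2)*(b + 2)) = b^2 - 4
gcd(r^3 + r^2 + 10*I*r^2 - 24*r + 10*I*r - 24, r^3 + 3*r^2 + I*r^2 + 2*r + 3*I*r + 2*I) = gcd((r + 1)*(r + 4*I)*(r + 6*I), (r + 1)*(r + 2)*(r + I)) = r + 1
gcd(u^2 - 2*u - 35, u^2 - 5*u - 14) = u - 7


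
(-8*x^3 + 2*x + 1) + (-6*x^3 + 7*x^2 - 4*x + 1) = -14*x^3 + 7*x^2 - 2*x + 2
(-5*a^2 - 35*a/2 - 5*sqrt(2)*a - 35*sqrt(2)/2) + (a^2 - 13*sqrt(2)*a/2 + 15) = -4*a^2 - 35*a/2 - 23*sqrt(2)*a/2 - 35*sqrt(2)/2 + 15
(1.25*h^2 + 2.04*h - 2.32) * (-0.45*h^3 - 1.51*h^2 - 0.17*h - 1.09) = -0.5625*h^5 - 2.8055*h^4 - 2.2489*h^3 + 1.7939*h^2 - 1.8292*h + 2.5288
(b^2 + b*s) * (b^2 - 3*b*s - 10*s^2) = b^4 - 2*b^3*s - 13*b^2*s^2 - 10*b*s^3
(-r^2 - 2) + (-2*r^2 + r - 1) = -3*r^2 + r - 3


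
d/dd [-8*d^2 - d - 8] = -16*d - 1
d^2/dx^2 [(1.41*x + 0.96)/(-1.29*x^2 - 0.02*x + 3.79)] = (-(1.41*x + 0.96)*(2.58*x + 0.02)*(5.16*x + 0.04) + (10.9134*x + 2.5332)*(1.29*x^2 + 0.02*x - 3.79))/(1.29*x^2 + 0.02*x - 3.79)^3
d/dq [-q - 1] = -1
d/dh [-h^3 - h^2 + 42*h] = -3*h^2 - 2*h + 42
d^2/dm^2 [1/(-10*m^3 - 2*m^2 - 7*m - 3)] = 2*(2*(15*m + 1)*(10*m^3 + 2*m^2 + 7*m + 3) - (30*m^2 + 4*m + 7)^2)/(10*m^3 + 2*m^2 + 7*m + 3)^3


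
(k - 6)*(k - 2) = k^2 - 8*k + 12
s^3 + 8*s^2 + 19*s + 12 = (s + 1)*(s + 3)*(s + 4)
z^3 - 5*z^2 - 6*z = z*(z - 6)*(z + 1)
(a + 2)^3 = a^3 + 6*a^2 + 12*a + 8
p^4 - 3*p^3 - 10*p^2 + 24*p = p*(p - 4)*(p - 2)*(p + 3)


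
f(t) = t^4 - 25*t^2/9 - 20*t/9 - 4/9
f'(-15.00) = -13418.89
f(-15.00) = 50032.89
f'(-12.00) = -6847.56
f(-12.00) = 20362.22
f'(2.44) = 42.33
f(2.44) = 13.04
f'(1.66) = 6.85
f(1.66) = -4.19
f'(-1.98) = -22.27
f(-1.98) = 8.44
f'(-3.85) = -209.10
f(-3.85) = 186.64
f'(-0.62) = 0.27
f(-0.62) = 0.01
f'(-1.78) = -14.89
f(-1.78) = 4.75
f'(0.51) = -4.52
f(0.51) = -2.23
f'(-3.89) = -216.07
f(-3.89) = 195.15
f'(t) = 4*t^3 - 50*t/9 - 20/9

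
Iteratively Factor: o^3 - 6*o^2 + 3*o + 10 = (o - 5)*(o^2 - o - 2) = (o - 5)*(o + 1)*(o - 2)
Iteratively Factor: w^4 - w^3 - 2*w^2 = (w)*(w^3 - w^2 - 2*w) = w*(w - 2)*(w^2 + w) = w^2*(w - 2)*(w + 1)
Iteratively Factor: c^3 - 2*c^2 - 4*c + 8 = (c - 2)*(c^2 - 4) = (c - 2)*(c + 2)*(c - 2)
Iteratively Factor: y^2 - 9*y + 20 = (y - 4)*(y - 5)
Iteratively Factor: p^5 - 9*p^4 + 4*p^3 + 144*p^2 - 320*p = (p + 4)*(p^4 - 13*p^3 + 56*p^2 - 80*p) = (p - 5)*(p + 4)*(p^3 - 8*p^2 + 16*p) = p*(p - 5)*(p + 4)*(p^2 - 8*p + 16) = p*(p - 5)*(p - 4)*(p + 4)*(p - 4)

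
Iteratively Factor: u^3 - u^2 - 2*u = (u - 2)*(u^2 + u) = (u - 2)*(u + 1)*(u)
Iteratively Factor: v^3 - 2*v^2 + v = (v - 1)*(v^2 - v) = v*(v - 1)*(v - 1)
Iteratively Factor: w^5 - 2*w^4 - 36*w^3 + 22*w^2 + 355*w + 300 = (w + 4)*(w^4 - 6*w^3 - 12*w^2 + 70*w + 75) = (w + 3)*(w + 4)*(w^3 - 9*w^2 + 15*w + 25) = (w - 5)*(w + 3)*(w + 4)*(w^2 - 4*w - 5) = (w - 5)*(w + 1)*(w + 3)*(w + 4)*(w - 5)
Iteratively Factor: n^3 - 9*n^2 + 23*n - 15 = (n - 1)*(n^2 - 8*n + 15) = (n - 5)*(n - 1)*(n - 3)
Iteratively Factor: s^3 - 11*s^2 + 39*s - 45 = (s - 3)*(s^2 - 8*s + 15) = (s - 5)*(s - 3)*(s - 3)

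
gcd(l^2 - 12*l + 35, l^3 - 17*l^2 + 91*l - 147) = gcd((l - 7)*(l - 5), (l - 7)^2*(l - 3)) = l - 7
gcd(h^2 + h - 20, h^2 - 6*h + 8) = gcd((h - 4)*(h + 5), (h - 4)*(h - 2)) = h - 4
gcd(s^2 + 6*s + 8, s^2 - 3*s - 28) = s + 4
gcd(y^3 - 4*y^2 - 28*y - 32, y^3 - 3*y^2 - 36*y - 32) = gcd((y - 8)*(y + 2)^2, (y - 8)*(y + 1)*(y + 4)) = y - 8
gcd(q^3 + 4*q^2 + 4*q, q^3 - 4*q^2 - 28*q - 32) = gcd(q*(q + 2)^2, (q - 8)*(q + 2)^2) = q^2 + 4*q + 4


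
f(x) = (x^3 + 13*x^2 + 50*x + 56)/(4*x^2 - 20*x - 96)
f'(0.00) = -0.40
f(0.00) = -0.58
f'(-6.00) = 0.03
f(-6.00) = 0.05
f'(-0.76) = -0.30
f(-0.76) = -0.32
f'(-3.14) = -4.72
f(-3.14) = -0.61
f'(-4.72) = -0.03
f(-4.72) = 0.05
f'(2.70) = -1.21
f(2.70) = -2.53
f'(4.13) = -2.48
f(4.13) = -5.03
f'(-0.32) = -0.35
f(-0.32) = -0.46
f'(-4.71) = -0.03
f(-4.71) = 0.05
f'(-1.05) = -0.27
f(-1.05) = -0.24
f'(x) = (20 - 8*x)*(x^3 + 13*x^2 + 50*x + 56)/(4*x^2 - 20*x - 96)^2 + (3*x^2 + 26*x + 50)/(4*x^2 - 20*x - 96) = (x^4 - 10*x^3 - 187*x^2 - 736*x - 920)/(4*(x^4 - 10*x^3 - 23*x^2 + 240*x + 576))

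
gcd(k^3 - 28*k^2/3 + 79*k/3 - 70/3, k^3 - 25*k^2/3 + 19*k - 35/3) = k^2 - 22*k/3 + 35/3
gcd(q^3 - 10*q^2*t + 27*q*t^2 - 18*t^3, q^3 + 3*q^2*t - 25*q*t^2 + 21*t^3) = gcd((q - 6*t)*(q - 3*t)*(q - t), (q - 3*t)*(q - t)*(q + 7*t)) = q^2 - 4*q*t + 3*t^2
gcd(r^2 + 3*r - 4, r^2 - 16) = r + 4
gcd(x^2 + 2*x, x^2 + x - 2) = x + 2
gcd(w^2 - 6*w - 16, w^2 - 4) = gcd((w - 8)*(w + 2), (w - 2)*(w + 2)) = w + 2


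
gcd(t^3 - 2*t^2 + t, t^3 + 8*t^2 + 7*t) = t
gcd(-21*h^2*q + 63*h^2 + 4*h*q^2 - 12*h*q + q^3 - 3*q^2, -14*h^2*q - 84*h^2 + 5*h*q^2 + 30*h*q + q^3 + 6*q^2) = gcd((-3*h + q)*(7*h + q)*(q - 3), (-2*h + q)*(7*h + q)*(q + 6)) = 7*h + q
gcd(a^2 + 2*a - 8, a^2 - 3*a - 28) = a + 4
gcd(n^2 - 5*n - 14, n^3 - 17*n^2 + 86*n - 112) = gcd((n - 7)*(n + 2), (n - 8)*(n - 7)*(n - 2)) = n - 7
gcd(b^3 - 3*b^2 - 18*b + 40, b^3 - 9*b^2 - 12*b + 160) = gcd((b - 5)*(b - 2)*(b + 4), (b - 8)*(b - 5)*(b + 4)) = b^2 - b - 20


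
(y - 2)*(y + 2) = y^2 - 4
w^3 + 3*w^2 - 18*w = w*(w - 3)*(w + 6)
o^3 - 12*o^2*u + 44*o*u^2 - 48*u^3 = (o - 6*u)*(o - 4*u)*(o - 2*u)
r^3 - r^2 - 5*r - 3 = (r - 3)*(r + 1)^2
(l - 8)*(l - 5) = l^2 - 13*l + 40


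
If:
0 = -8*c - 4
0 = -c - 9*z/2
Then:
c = -1/2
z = 1/9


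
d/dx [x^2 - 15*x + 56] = 2*x - 15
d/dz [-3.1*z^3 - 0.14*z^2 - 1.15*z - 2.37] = -9.3*z^2 - 0.28*z - 1.15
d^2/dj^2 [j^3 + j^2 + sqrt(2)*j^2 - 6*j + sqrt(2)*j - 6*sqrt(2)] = 6*j + 2 + 2*sqrt(2)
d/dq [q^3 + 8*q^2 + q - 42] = 3*q^2 + 16*q + 1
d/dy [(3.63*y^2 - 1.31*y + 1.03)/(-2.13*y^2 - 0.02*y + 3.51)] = (-2.8629*y^2 + 29.8704*y - 4.5775)/(4.5369*y^4 + 0.0852*y^3 - 14.9522*y^2 - 0.1404*y + 12.3201)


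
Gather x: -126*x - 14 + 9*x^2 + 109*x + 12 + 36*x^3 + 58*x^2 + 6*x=36*x^3 + 67*x^2 - 11*x - 2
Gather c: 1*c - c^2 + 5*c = -c^2 + 6*c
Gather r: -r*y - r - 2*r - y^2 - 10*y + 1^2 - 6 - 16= r*(-y - 3) - y^2 - 10*y - 21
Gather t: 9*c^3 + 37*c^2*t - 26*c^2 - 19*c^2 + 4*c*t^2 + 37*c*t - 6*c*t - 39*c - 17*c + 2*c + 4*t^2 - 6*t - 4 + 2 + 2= 9*c^3 - 45*c^2 - 54*c + t^2*(4*c + 4) + t*(37*c^2 + 31*c - 6)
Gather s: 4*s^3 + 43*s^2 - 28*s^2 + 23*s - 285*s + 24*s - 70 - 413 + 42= 4*s^3 + 15*s^2 - 238*s - 441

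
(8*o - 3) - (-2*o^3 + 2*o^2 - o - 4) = 2*o^3 - 2*o^2 + 9*o + 1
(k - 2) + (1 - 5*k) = -4*k - 1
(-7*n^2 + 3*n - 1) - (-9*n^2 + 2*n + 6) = 2*n^2 + n - 7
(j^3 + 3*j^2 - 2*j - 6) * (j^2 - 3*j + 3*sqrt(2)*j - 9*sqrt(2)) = j^5 + 3*sqrt(2)*j^4 - 11*j^3 - 33*sqrt(2)*j^2 + 18*j + 54*sqrt(2)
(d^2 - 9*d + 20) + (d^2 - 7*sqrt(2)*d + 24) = 2*d^2 - 7*sqrt(2)*d - 9*d + 44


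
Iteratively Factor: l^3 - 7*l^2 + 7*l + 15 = (l - 5)*(l^2 - 2*l - 3) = (l - 5)*(l + 1)*(l - 3)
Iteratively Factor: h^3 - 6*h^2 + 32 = (h - 4)*(h^2 - 2*h - 8) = (h - 4)*(h + 2)*(h - 4)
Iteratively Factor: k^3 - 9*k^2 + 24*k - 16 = (k - 1)*(k^2 - 8*k + 16) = (k - 4)*(k - 1)*(k - 4)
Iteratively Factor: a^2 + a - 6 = (a - 2)*(a + 3)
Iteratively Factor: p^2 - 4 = (p - 2)*(p + 2)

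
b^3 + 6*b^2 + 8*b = b*(b + 2)*(b + 4)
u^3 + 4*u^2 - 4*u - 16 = (u - 2)*(u + 2)*(u + 4)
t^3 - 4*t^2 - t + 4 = (t - 4)*(t - 1)*(t + 1)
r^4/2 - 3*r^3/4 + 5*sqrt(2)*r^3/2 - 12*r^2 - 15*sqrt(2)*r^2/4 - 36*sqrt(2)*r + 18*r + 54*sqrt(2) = (r/2 + sqrt(2))*(r - 3/2)*(r - 3*sqrt(2))*(r + 6*sqrt(2))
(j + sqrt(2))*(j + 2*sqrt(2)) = j^2 + 3*sqrt(2)*j + 4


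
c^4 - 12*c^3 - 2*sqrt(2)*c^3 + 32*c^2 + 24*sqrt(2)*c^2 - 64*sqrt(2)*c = c*(c - 8)*(c - 4)*(c - 2*sqrt(2))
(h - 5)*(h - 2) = h^2 - 7*h + 10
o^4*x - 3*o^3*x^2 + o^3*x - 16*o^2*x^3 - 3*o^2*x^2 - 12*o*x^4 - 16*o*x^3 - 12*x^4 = (o - 6*x)*(o + x)*(o + 2*x)*(o*x + x)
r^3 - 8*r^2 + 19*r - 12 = (r - 4)*(r - 3)*(r - 1)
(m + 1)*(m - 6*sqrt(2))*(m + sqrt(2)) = m^3 - 5*sqrt(2)*m^2 + m^2 - 12*m - 5*sqrt(2)*m - 12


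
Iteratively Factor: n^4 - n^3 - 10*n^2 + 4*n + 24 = (n + 2)*(n^3 - 3*n^2 - 4*n + 12) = (n + 2)^2*(n^2 - 5*n + 6) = (n - 3)*(n + 2)^2*(n - 2)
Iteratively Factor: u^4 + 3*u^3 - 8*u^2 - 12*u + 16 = (u + 2)*(u^3 + u^2 - 10*u + 8) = (u + 2)*(u + 4)*(u^2 - 3*u + 2) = (u - 1)*(u + 2)*(u + 4)*(u - 2)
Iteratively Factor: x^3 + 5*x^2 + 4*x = (x + 1)*(x^2 + 4*x) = (x + 1)*(x + 4)*(x)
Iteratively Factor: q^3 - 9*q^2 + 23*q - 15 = (q - 5)*(q^2 - 4*q + 3) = (q - 5)*(q - 3)*(q - 1)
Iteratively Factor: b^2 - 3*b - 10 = (b - 5)*(b + 2)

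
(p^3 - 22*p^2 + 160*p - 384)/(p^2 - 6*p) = p - 16 + 64/p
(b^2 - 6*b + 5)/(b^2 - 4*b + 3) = (b - 5)/(b - 3)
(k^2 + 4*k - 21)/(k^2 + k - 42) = (k - 3)/(k - 6)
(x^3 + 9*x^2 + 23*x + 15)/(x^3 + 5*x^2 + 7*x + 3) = (x + 5)/(x + 1)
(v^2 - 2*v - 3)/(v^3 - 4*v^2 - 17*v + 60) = (v + 1)/(v^2 - v - 20)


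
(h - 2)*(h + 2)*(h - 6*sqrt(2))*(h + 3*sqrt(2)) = h^4 - 3*sqrt(2)*h^3 - 40*h^2 + 12*sqrt(2)*h + 144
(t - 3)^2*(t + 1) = t^3 - 5*t^2 + 3*t + 9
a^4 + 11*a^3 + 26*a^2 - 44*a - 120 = (a - 2)*(a + 2)*(a + 5)*(a + 6)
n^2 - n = n*(n - 1)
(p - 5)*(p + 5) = p^2 - 25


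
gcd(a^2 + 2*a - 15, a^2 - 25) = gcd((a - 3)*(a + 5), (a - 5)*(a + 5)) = a + 5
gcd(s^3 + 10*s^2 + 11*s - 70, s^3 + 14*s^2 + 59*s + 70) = s^2 + 12*s + 35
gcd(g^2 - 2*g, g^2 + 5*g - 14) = g - 2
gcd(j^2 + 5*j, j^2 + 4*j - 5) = j + 5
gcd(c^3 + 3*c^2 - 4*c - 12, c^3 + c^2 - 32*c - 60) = c + 2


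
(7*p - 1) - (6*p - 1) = p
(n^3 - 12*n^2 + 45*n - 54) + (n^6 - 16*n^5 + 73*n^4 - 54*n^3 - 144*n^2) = n^6 - 16*n^5 + 73*n^4 - 53*n^3 - 156*n^2 + 45*n - 54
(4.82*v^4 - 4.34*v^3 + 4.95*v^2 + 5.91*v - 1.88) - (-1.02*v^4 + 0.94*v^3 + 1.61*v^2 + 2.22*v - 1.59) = 5.84*v^4 - 5.28*v^3 + 3.34*v^2 + 3.69*v - 0.29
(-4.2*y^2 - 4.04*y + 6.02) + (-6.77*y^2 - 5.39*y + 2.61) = -10.97*y^2 - 9.43*y + 8.63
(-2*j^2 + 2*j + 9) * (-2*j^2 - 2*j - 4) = 4*j^4 - 14*j^2 - 26*j - 36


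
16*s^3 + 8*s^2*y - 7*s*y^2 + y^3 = (-4*s + y)^2*(s + y)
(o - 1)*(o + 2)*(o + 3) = o^3 + 4*o^2 + o - 6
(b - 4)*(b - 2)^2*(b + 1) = b^4 - 7*b^3 + 12*b^2 + 4*b - 16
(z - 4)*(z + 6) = z^2 + 2*z - 24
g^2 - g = g*(g - 1)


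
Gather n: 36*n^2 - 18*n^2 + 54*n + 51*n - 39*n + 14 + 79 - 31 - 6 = 18*n^2 + 66*n + 56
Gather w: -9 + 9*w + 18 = 9*w + 9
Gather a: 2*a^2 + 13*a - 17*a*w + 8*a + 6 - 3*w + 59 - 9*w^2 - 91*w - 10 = 2*a^2 + a*(21 - 17*w) - 9*w^2 - 94*w + 55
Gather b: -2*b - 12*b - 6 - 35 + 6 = -14*b - 35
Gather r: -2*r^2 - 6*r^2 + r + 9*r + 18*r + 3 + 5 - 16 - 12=-8*r^2 + 28*r - 20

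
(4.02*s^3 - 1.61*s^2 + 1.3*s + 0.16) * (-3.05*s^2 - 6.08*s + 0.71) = -12.261*s^5 - 19.5311*s^4 + 8.678*s^3 - 9.5351*s^2 - 0.0498000000000001*s + 0.1136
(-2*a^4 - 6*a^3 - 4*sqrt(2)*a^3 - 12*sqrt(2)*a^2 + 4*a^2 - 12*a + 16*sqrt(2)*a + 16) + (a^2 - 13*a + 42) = -2*a^4 - 6*a^3 - 4*sqrt(2)*a^3 - 12*sqrt(2)*a^2 + 5*a^2 - 25*a + 16*sqrt(2)*a + 58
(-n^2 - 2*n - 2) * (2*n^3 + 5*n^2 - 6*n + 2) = -2*n^5 - 9*n^4 - 8*n^3 + 8*n - 4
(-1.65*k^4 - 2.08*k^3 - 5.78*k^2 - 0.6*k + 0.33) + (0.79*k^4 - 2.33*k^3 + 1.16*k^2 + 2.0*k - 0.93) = -0.86*k^4 - 4.41*k^3 - 4.62*k^2 + 1.4*k - 0.6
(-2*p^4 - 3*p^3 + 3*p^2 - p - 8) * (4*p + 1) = -8*p^5 - 14*p^4 + 9*p^3 - p^2 - 33*p - 8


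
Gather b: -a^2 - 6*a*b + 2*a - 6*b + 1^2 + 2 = -a^2 + 2*a + b*(-6*a - 6) + 3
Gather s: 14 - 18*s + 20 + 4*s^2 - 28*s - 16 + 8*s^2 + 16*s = 12*s^2 - 30*s + 18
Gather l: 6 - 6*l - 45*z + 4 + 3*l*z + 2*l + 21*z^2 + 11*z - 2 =l*(3*z - 4) + 21*z^2 - 34*z + 8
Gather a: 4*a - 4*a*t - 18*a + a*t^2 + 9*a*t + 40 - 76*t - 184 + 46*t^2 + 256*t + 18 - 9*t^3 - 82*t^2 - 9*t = a*(t^2 + 5*t - 14) - 9*t^3 - 36*t^2 + 171*t - 126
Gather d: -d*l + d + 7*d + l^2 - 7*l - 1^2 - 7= d*(8 - l) + l^2 - 7*l - 8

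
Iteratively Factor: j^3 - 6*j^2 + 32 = (j + 2)*(j^2 - 8*j + 16) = (j - 4)*(j + 2)*(j - 4)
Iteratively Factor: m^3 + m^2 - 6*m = (m - 2)*(m^2 + 3*m) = (m - 2)*(m + 3)*(m)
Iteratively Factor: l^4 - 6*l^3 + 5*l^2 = (l - 5)*(l^3 - l^2) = (l - 5)*(l - 1)*(l^2) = l*(l - 5)*(l - 1)*(l)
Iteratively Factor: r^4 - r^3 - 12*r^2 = (r - 4)*(r^3 + 3*r^2) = r*(r - 4)*(r^2 + 3*r) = r*(r - 4)*(r + 3)*(r)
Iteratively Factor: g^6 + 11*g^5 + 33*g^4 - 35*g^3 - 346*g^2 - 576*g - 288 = (g + 4)*(g^5 + 7*g^4 + 5*g^3 - 55*g^2 - 126*g - 72) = (g + 3)*(g + 4)*(g^4 + 4*g^3 - 7*g^2 - 34*g - 24) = (g + 3)*(g + 4)^2*(g^3 - 7*g - 6) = (g - 3)*(g + 3)*(g + 4)^2*(g^2 + 3*g + 2) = (g - 3)*(g + 1)*(g + 3)*(g + 4)^2*(g + 2)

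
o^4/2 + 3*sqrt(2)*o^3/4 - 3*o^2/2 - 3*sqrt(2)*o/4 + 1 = (o/2 + sqrt(2))*(o - 1)*(o + 1)*(o - sqrt(2)/2)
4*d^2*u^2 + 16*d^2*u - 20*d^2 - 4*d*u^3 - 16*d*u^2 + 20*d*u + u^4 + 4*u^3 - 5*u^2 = (-2*d + u)^2*(u - 1)*(u + 5)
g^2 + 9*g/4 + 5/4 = (g + 1)*(g + 5/4)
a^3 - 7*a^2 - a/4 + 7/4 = (a - 7)*(a - 1/2)*(a + 1/2)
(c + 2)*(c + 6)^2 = c^3 + 14*c^2 + 60*c + 72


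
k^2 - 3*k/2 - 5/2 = (k - 5/2)*(k + 1)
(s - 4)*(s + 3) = s^2 - s - 12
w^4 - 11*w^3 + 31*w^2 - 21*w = w*(w - 7)*(w - 3)*(w - 1)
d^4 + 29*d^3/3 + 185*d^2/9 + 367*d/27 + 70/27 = (d + 1/3)*(d + 2/3)*(d + 5/3)*(d + 7)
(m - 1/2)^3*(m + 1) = m^4 - m^3/2 - 3*m^2/4 + 5*m/8 - 1/8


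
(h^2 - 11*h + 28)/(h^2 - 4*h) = (h - 7)/h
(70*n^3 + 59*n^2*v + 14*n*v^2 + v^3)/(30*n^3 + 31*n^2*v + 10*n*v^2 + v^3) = (7*n + v)/(3*n + v)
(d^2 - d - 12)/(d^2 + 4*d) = (d^2 - d - 12)/(d*(d + 4))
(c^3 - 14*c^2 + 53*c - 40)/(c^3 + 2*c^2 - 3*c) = (c^2 - 13*c + 40)/(c*(c + 3))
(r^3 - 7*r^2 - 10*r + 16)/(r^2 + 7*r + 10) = (r^2 - 9*r + 8)/(r + 5)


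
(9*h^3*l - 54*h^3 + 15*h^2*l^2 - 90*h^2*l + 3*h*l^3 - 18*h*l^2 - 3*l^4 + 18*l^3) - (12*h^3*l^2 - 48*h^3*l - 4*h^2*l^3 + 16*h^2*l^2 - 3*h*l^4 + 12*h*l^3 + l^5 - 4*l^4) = -12*h^3*l^2 + 57*h^3*l - 54*h^3 + 4*h^2*l^3 - h^2*l^2 - 90*h^2*l + 3*h*l^4 - 9*h*l^3 - 18*h*l^2 - l^5 + l^4 + 18*l^3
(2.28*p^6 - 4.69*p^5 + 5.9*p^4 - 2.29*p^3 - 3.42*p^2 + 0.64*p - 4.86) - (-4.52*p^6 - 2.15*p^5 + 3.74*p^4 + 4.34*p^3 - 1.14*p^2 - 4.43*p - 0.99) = 6.8*p^6 - 2.54*p^5 + 2.16*p^4 - 6.63*p^3 - 2.28*p^2 + 5.07*p - 3.87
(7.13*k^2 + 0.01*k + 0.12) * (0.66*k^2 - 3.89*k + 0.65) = 4.7058*k^4 - 27.7291*k^3 + 4.6748*k^2 - 0.4603*k + 0.078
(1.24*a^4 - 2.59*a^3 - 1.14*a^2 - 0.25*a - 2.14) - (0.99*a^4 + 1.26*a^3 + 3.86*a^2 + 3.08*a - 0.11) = 0.25*a^4 - 3.85*a^3 - 5.0*a^2 - 3.33*a - 2.03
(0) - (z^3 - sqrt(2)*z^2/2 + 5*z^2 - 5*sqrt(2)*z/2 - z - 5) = -z^3 - 5*z^2 + sqrt(2)*z^2/2 + z + 5*sqrt(2)*z/2 + 5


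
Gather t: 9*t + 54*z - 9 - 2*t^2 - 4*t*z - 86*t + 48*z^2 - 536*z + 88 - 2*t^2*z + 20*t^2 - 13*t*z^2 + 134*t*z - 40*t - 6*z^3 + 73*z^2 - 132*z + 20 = t^2*(18 - 2*z) + t*(-13*z^2 + 130*z - 117) - 6*z^3 + 121*z^2 - 614*z + 99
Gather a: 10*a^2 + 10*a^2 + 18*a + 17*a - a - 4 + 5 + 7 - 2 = 20*a^2 + 34*a + 6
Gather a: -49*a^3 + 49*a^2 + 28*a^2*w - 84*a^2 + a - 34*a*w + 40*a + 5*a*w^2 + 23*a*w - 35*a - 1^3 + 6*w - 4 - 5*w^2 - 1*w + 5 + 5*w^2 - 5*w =-49*a^3 + a^2*(28*w - 35) + a*(5*w^2 - 11*w + 6)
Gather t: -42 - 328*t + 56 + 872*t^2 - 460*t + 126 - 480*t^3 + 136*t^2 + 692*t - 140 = -480*t^3 + 1008*t^2 - 96*t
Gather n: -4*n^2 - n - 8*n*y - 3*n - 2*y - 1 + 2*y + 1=-4*n^2 + n*(-8*y - 4)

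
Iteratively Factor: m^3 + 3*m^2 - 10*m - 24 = (m - 3)*(m^2 + 6*m + 8) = (m - 3)*(m + 4)*(m + 2)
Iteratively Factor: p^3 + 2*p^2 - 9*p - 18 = (p + 2)*(p^2 - 9) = (p + 2)*(p + 3)*(p - 3)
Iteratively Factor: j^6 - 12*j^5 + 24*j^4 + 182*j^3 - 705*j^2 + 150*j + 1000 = (j + 4)*(j^5 - 16*j^4 + 88*j^3 - 170*j^2 - 25*j + 250) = (j - 2)*(j + 4)*(j^4 - 14*j^3 + 60*j^2 - 50*j - 125) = (j - 5)*(j - 2)*(j + 4)*(j^3 - 9*j^2 + 15*j + 25) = (j - 5)^2*(j - 2)*(j + 4)*(j^2 - 4*j - 5) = (j - 5)^2*(j - 2)*(j + 1)*(j + 4)*(j - 5)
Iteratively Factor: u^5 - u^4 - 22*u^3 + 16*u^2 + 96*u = (u - 3)*(u^4 + 2*u^3 - 16*u^2 - 32*u) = (u - 3)*(u + 2)*(u^3 - 16*u) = (u - 3)*(u + 2)*(u + 4)*(u^2 - 4*u) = (u - 4)*(u - 3)*(u + 2)*(u + 4)*(u)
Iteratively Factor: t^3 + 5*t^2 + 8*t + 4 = (t + 2)*(t^2 + 3*t + 2) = (t + 2)^2*(t + 1)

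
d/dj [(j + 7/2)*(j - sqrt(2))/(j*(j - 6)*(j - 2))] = (-j^4 - 7*j^3 + 2*sqrt(2)*j^3 + 5*sqrt(2)*j^2/2 + 40*j^2 - 56*sqrt(2)*j + 42*sqrt(2))/(j^2*(j^4 - 16*j^3 + 88*j^2 - 192*j + 144))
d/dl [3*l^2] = 6*l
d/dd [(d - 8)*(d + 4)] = 2*d - 4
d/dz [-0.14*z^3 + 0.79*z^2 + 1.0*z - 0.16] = -0.42*z^2 + 1.58*z + 1.0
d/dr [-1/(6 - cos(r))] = sin(r)/(cos(r) - 6)^2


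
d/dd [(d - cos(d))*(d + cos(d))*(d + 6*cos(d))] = -6*d^2*sin(d) + 3*d^2 + d*sin(2*d) + 12*d*cos(d) + 18*sin(d)*cos(d)^2 - cos(d)^2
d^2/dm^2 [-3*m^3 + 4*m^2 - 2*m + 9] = 8 - 18*m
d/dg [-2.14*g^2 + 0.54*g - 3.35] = 0.54 - 4.28*g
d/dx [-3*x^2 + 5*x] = 5 - 6*x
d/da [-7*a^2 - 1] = -14*a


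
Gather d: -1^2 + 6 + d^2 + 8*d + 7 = d^2 + 8*d + 12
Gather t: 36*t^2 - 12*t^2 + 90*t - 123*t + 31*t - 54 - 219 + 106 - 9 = 24*t^2 - 2*t - 176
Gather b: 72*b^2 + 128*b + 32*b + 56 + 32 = 72*b^2 + 160*b + 88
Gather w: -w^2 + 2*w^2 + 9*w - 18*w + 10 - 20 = w^2 - 9*w - 10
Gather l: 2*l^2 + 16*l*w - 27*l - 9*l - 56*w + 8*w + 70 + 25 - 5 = 2*l^2 + l*(16*w - 36) - 48*w + 90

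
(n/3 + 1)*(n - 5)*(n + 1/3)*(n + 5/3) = n^4/3 - 166*n^2/27 - 280*n/27 - 25/9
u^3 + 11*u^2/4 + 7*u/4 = u*(u + 1)*(u + 7/4)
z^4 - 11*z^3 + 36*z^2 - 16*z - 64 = (z - 4)^3*(z + 1)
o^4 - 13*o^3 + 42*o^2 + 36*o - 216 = (o - 6)^2*(o - 3)*(o + 2)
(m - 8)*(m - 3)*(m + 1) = m^3 - 10*m^2 + 13*m + 24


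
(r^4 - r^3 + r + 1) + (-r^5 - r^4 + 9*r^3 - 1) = -r^5 + 8*r^3 + r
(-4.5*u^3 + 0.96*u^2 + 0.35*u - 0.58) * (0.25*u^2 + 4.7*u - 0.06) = -1.125*u^5 - 20.91*u^4 + 4.8695*u^3 + 1.4424*u^2 - 2.747*u + 0.0348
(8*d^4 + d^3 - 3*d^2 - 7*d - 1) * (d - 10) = 8*d^5 - 79*d^4 - 13*d^3 + 23*d^2 + 69*d + 10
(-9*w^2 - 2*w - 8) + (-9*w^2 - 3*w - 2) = -18*w^2 - 5*w - 10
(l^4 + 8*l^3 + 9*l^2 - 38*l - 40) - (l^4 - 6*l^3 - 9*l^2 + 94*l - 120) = 14*l^3 + 18*l^2 - 132*l + 80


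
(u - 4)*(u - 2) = u^2 - 6*u + 8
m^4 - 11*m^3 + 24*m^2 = m^2*(m - 8)*(m - 3)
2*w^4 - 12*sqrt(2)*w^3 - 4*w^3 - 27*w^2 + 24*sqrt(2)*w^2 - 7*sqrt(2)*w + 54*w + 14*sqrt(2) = (w - 2)*(w - 7*sqrt(2))*(sqrt(2)*w + 1)^2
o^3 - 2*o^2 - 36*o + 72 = (o - 6)*(o - 2)*(o + 6)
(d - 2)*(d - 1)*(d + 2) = d^3 - d^2 - 4*d + 4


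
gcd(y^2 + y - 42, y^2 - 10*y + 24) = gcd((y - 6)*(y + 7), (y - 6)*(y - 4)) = y - 6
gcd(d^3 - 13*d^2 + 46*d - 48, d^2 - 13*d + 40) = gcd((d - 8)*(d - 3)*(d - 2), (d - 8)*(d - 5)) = d - 8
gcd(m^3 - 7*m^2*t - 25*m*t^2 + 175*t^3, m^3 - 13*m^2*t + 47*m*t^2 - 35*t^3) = m^2 - 12*m*t + 35*t^2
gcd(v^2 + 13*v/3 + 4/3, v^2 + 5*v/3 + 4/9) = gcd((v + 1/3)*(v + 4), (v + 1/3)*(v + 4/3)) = v + 1/3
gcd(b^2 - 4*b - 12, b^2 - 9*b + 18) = b - 6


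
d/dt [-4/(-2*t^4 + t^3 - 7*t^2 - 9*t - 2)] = 4*(-8*t^3 + 3*t^2 - 14*t - 9)/(2*t^4 - t^3 + 7*t^2 + 9*t + 2)^2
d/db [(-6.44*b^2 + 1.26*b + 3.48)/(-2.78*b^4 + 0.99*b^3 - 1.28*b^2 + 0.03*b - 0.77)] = (-35.8064*b^5 + 16.884*b^4 + 36.2028*b^3 - 8.916*b^2 + 18.8264*b - 1.0746)/(7.7284*b^8 - 5.5044*b^7 + 8.0969*b^6 - 2.7012*b^5 + 5.979*b^4 - 1.6014*b^3 + 1.9721*b^2 - 0.0462*b + 0.5929)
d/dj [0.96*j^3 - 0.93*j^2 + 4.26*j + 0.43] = 2.88*j^2 - 1.86*j + 4.26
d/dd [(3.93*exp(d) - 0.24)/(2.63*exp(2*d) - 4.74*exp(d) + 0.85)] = (-10.3359*exp(2*d) + 1.2624*exp(d) + 2.2029)*exp(d)/(6.9169*exp(4*d) - 24.9324*exp(3*d) + 26.9386*exp(2*d) - 8.058*exp(d) + 0.7225)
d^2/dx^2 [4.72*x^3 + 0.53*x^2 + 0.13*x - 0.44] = 28.32*x + 1.06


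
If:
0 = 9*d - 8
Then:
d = 8/9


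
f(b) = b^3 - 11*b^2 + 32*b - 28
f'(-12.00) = 728.00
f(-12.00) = -3724.00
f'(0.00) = 32.00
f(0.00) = -28.00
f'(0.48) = 22.13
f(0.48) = -15.06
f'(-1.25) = 64.19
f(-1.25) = -87.14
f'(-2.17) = 93.87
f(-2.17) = -159.46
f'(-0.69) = 48.61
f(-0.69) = -55.65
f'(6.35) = 13.27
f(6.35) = -12.30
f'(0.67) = 18.61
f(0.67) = -11.20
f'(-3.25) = 135.19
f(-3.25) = -282.52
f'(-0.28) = 38.40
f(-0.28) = -37.84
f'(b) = 3*b^2 - 22*b + 32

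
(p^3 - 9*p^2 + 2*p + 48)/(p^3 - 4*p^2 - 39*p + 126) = (p^2 - 6*p - 16)/(p^2 - p - 42)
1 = 1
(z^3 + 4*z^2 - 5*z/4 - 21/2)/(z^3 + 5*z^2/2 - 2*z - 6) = (z + 7/2)/(z + 2)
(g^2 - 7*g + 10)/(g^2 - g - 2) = (g - 5)/(g + 1)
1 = 1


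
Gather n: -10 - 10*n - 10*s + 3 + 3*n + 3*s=-7*n - 7*s - 7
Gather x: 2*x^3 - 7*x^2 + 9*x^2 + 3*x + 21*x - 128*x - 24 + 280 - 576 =2*x^3 + 2*x^2 - 104*x - 320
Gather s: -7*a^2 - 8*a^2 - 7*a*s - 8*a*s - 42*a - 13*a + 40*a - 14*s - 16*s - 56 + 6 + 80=-15*a^2 - 15*a + s*(-15*a - 30) + 30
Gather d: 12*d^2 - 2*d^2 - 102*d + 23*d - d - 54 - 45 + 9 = 10*d^2 - 80*d - 90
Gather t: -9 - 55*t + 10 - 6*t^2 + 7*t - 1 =-6*t^2 - 48*t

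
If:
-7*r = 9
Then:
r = -9/7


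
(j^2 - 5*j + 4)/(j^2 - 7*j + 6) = (j - 4)/(j - 6)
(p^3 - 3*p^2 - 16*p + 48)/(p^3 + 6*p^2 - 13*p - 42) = (p^2 - 16)/(p^2 + 9*p + 14)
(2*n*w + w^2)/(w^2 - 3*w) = (2*n + w)/(w - 3)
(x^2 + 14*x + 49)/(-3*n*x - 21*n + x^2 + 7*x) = (x + 7)/(-3*n + x)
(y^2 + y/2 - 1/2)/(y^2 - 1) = (y - 1/2)/(y - 1)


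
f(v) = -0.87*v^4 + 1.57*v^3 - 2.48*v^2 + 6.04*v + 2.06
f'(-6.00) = 957.04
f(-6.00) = -1590.10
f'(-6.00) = 957.04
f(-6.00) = -1590.10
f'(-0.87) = 16.21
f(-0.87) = -6.60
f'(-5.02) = 589.87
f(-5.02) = -841.87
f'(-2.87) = 141.34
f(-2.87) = -131.84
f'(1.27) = 0.21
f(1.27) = 6.68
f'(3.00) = -60.41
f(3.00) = -30.22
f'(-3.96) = 315.65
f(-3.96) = -372.19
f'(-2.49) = 101.32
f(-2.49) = -86.04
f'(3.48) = -100.84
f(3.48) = -68.38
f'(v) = -3.48*v^3 + 4.71*v^2 - 4.96*v + 6.04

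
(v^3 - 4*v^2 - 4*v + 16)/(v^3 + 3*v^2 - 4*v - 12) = (v - 4)/(v + 3)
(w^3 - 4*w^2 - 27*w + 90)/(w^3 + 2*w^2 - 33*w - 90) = (w - 3)/(w + 3)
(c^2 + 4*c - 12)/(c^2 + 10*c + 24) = (c - 2)/(c + 4)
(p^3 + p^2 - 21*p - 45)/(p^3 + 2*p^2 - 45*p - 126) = (p^2 - 2*p - 15)/(p^2 - p - 42)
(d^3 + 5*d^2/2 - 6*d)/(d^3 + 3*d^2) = (d^2 + 5*d/2 - 6)/(d*(d + 3))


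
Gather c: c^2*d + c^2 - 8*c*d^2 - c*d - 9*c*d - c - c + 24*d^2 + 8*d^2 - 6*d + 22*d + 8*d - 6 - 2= c^2*(d + 1) + c*(-8*d^2 - 10*d - 2) + 32*d^2 + 24*d - 8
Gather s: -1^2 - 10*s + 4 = 3 - 10*s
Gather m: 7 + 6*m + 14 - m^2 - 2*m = -m^2 + 4*m + 21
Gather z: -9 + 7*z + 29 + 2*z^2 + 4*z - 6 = 2*z^2 + 11*z + 14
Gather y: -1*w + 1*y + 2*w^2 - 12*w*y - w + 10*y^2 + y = 2*w^2 - 2*w + 10*y^2 + y*(2 - 12*w)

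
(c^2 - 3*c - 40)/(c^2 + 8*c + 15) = (c - 8)/(c + 3)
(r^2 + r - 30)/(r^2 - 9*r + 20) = (r + 6)/(r - 4)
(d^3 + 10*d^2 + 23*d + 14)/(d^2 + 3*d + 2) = d + 7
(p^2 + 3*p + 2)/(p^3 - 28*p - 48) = (p + 1)/(p^2 - 2*p - 24)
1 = 1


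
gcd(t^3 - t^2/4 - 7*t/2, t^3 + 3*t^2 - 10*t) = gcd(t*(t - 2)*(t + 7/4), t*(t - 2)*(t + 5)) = t^2 - 2*t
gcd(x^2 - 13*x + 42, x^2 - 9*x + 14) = x - 7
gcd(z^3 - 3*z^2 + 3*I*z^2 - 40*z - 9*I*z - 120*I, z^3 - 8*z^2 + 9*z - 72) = z^2 + z*(-8 + 3*I) - 24*I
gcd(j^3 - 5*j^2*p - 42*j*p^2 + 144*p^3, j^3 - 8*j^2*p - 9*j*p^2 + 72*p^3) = j^2 - 11*j*p + 24*p^2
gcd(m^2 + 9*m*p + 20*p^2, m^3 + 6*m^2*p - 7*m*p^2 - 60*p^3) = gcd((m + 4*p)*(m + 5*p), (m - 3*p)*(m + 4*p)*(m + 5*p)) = m^2 + 9*m*p + 20*p^2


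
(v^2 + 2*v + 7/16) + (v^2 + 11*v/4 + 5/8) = 2*v^2 + 19*v/4 + 17/16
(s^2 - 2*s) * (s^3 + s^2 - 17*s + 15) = s^5 - s^4 - 19*s^3 + 49*s^2 - 30*s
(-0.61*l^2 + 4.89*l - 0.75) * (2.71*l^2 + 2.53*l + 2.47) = -1.6531*l^4 + 11.7086*l^3 + 8.8325*l^2 + 10.1808*l - 1.8525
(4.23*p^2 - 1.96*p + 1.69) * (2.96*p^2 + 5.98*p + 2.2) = 12.5208*p^4 + 19.4938*p^3 + 2.5876*p^2 + 5.7942*p + 3.718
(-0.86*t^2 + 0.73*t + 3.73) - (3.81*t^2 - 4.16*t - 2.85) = -4.67*t^2 + 4.89*t + 6.58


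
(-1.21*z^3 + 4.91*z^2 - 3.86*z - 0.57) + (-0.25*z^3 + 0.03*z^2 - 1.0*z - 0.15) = -1.46*z^3 + 4.94*z^2 - 4.86*z - 0.72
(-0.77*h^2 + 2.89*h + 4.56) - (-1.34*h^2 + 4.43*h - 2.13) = 0.57*h^2 - 1.54*h + 6.69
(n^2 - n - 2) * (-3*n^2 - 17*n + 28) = -3*n^4 - 14*n^3 + 51*n^2 + 6*n - 56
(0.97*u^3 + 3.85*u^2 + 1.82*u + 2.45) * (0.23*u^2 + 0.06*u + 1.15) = 0.2231*u^5 + 0.9437*u^4 + 1.7651*u^3 + 5.1002*u^2 + 2.24*u + 2.8175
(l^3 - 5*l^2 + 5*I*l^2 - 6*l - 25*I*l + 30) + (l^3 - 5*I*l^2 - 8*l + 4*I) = 2*l^3 - 5*l^2 - 14*l - 25*I*l + 30 + 4*I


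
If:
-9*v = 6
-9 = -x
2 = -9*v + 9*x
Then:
No Solution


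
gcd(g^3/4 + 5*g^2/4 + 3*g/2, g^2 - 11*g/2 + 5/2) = 1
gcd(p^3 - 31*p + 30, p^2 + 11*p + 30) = p + 6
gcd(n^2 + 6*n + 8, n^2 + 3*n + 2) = n + 2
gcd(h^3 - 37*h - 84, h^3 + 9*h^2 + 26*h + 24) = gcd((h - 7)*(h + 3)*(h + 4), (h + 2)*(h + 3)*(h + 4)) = h^2 + 7*h + 12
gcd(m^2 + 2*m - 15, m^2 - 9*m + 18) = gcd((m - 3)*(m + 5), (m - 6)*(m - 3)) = m - 3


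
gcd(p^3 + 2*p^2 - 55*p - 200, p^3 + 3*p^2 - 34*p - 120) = p + 5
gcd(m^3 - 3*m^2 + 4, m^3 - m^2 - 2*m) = m^2 - m - 2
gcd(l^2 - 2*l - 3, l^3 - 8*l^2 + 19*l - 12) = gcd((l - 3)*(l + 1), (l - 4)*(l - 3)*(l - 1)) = l - 3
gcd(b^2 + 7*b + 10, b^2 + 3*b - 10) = b + 5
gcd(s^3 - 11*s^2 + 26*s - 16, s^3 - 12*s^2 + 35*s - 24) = s^2 - 9*s + 8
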